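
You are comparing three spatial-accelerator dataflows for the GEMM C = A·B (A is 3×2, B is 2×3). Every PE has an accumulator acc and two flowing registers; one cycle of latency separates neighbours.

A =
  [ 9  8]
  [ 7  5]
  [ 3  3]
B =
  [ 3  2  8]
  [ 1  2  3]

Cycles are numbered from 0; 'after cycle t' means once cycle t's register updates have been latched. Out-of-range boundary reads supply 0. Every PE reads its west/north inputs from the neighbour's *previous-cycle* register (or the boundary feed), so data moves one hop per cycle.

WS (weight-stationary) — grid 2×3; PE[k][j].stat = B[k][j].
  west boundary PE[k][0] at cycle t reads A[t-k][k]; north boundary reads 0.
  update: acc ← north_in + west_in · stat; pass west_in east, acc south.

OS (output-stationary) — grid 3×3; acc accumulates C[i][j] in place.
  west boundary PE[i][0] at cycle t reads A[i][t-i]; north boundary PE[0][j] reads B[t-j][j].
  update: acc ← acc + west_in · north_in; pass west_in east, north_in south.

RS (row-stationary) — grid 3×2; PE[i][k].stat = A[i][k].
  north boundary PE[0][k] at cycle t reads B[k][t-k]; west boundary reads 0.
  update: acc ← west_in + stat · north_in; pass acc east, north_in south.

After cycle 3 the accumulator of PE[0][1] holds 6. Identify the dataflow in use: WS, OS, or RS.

dataflow = WS

WS (2×3 grid), PE[0][1]:
  after 0 — PE[0][1] acc=0, pass-E 0, pass-S 0
  after 1 — PE[0][1] acc=18, pass-E 9, pass-S 18
  after 2 — PE[0][1] acc=14, pass-E 7, pass-S 14
  after 3 — PE[0][1] acc=6, pass-E 3, pass-S 6
OS (3×3 grid), PE[0][1]:
  after 0 — PE[0][1] acc=0, pass-E 0, pass-S 0
  after 1 — PE[0][1] acc=18, pass-E 9, pass-S 2
  after 2 — PE[0][1] acc=34, pass-E 8, pass-S 2
  after 3 — PE[0][1] acc=34, pass-E 0, pass-S 0
RS (3×2 grid), PE[0][1]:
  after 0 — PE[0][1] acc=0, pass-E 0, pass-S 0
  after 1 — PE[0][1] acc=35, pass-E 35, pass-S 1
  after 2 — PE[0][1] acc=34, pass-E 34, pass-S 2
  after 3 — PE[0][1] acc=96, pass-E 96, pass-S 3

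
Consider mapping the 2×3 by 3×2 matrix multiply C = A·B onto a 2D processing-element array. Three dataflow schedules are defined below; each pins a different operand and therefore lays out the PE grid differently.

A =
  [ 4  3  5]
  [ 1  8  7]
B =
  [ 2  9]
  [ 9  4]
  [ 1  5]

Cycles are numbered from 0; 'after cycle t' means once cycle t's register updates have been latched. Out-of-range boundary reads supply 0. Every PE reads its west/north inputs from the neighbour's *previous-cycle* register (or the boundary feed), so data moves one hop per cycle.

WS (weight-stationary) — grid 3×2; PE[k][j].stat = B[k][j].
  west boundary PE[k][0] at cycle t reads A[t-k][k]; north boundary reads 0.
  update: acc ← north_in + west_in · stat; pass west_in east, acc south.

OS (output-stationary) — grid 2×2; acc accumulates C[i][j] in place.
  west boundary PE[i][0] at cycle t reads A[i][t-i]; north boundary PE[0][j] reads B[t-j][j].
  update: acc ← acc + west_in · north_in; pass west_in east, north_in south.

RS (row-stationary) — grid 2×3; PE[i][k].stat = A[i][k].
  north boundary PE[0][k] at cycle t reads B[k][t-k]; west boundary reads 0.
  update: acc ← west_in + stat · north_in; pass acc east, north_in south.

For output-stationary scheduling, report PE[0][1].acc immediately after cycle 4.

PE[0][1].acc = 73

OS (2×2). Following PE[0][1] plus its west/north inputs:
  after 0 — PE[0][0] acc=8, pass-E 4, pass-S 2
  after 0 — PE[0][1] acc=0, pass-E 0, pass-S 0
  after 1 — PE[0][0] acc=35, pass-E 3, pass-S 9
  after 1 — PE[0][1] acc=36, pass-E 4, pass-S 9
  after 2 — PE[0][0] acc=40, pass-E 5, pass-S 1
  after 2 — PE[0][1] acc=48, pass-E 3, pass-S 4
  after 3 — PE[0][0] acc=40, pass-E 0, pass-S 0
  after 3 — PE[0][1] acc=73, pass-E 5, pass-S 5
  after 4 — PE[0][0] acc=40, pass-E 0, pass-S 0
  after 4 — PE[0][1] acc=73, pass-E 0, pass-S 0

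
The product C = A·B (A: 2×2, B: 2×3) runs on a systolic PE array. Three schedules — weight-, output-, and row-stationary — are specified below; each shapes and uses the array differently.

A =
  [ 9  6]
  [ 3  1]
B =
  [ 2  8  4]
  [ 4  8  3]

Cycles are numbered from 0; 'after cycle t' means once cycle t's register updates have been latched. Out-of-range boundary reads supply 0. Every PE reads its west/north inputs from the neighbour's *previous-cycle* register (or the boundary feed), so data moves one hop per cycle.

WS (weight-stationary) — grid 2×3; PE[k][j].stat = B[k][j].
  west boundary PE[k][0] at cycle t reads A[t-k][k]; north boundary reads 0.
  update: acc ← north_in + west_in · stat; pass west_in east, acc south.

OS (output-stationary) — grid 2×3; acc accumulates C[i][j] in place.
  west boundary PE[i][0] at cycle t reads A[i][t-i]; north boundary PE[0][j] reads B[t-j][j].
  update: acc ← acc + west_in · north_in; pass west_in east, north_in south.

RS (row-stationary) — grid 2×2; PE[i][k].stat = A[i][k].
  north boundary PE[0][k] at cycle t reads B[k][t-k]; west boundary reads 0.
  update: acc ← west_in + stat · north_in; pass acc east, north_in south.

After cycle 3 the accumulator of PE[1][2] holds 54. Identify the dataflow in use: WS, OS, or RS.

— WS: 2×3; PE[1][2] trace:
  t=0 PE[1][2]: acc=0 h=0 v=0
  t=1 PE[1][2]: acc=0 h=0 v=0
  t=2 PE[1][2]: acc=0 h=0 v=0
  t=3 PE[1][2]: acc=54 h=6 v=54
— OS: 2×3; PE[1][2] trace:
  t=0 PE[1][2]: acc=0 h=0 v=0
  t=1 PE[1][2]: acc=0 h=0 v=0
  t=2 PE[1][2]: acc=0 h=0 v=0
  t=3 PE[1][2]: acc=12 h=3 v=4
RS (2×2): PE[1][2] does not exist.

dataflow = WS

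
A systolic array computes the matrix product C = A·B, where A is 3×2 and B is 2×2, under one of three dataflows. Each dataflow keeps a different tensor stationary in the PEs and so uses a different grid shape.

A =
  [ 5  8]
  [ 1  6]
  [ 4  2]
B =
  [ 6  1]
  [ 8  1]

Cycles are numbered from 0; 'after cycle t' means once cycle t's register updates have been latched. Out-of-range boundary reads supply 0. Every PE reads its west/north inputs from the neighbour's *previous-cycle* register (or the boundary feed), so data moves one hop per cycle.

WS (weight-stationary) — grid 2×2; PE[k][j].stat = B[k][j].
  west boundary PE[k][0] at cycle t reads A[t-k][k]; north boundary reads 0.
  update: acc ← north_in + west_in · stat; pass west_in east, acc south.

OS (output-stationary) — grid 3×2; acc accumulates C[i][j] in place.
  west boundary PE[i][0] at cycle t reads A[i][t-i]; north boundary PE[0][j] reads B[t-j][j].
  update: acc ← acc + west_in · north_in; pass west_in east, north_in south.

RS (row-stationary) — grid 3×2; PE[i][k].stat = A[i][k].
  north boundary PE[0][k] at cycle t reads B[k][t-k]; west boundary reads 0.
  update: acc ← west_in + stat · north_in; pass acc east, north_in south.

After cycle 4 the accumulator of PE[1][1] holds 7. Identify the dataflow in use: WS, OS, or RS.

WS (2×2 grid), PE[1][1]:
  [0] (1,1) acc=0 (h:0 v:0)
  [1] (1,1) acc=0 (h:0 v:0)
  [2] (1,1) acc=13 (h:8 v:13)
  [3] (1,1) acc=7 (h:6 v:7)
  [4] (1,1) acc=6 (h:2 v:6)
OS (3×2 grid), PE[1][1]:
  [0] (1,1) acc=0 (h:0 v:0)
  [1] (1,1) acc=0 (h:0 v:0)
  [2] (1,1) acc=1 (h:1 v:1)
  [3] (1,1) acc=7 (h:6 v:1)
  [4] (1,1) acc=7 (h:0 v:0)
RS (3×2 grid), PE[1][1]:
  [0] (1,1) acc=0 (h:0 v:0)
  [1] (1,1) acc=0 (h:0 v:0)
  [2] (1,1) acc=54 (h:54 v:8)
  [3] (1,1) acc=7 (h:7 v:1)
  [4] (1,1) acc=0 (h:0 v:0)

dataflow = OS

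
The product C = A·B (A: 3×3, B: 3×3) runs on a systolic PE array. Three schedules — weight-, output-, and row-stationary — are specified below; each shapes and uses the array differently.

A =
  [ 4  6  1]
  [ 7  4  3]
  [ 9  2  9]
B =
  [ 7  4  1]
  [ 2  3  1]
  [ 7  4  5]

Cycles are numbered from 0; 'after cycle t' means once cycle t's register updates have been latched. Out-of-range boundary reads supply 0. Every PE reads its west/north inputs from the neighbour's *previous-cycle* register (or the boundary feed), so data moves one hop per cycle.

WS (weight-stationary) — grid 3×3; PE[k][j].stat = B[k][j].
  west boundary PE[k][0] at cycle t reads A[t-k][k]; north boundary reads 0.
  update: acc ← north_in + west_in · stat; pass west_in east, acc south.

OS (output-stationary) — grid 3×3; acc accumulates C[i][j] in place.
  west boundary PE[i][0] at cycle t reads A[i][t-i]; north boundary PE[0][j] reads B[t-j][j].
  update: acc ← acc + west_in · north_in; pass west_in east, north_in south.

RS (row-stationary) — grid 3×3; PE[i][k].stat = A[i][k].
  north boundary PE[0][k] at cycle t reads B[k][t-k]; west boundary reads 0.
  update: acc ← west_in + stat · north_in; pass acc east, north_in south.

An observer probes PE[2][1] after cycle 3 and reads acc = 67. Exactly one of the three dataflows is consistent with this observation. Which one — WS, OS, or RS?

WS [3×3] PE[2][1] across cycles:
  0: (2,1).acc=0  regs=<0,0>
  1: (2,1).acc=0  regs=<0,0>
  2: (2,1).acc=0  regs=<0,0>
  3: (2,1).acc=38  regs=<1,38>
OS [3×3] PE[2][1] across cycles:
  0: (2,1).acc=0  regs=<0,0>
  1: (2,1).acc=0  regs=<0,0>
  2: (2,1).acc=0  regs=<0,0>
  3: (2,1).acc=36  regs=<9,4>
RS [3×3] PE[2][1] across cycles:
  0: (2,1).acc=0  regs=<0,0>
  1: (2,1).acc=0  regs=<0,0>
  2: (2,1).acc=0  regs=<0,0>
  3: (2,1).acc=67  regs=<67,2>

dataflow = RS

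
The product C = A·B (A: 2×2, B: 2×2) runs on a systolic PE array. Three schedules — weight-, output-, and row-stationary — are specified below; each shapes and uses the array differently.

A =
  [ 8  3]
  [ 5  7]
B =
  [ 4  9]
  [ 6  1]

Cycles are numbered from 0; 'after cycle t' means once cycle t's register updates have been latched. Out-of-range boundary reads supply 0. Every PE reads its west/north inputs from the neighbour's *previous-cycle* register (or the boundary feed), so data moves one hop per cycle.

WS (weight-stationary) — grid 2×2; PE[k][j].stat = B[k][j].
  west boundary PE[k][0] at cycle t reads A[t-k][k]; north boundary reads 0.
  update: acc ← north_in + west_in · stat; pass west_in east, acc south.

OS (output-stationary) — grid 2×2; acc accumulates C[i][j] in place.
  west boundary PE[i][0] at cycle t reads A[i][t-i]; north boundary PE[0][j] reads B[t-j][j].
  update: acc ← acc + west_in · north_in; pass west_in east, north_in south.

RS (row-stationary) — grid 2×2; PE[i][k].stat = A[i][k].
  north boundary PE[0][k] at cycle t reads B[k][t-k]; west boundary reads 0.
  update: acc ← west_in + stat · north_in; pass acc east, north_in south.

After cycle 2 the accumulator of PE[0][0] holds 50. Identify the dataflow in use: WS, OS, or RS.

dataflow = OS

WS (2×2 grid), PE[0][0]:
  after 0 — PE[0][0] acc=32, pass-E 8, pass-S 32
  after 1 — PE[0][0] acc=20, pass-E 5, pass-S 20
  after 2 — PE[0][0] acc=0, pass-E 0, pass-S 0
OS (2×2 grid), PE[0][0]:
  after 0 — PE[0][0] acc=32, pass-E 8, pass-S 4
  after 1 — PE[0][0] acc=50, pass-E 3, pass-S 6
  after 2 — PE[0][0] acc=50, pass-E 0, pass-S 0
RS (2×2 grid), PE[0][0]:
  after 0 — PE[0][0] acc=32, pass-E 32, pass-S 4
  after 1 — PE[0][0] acc=72, pass-E 72, pass-S 9
  after 2 — PE[0][0] acc=0, pass-E 0, pass-S 0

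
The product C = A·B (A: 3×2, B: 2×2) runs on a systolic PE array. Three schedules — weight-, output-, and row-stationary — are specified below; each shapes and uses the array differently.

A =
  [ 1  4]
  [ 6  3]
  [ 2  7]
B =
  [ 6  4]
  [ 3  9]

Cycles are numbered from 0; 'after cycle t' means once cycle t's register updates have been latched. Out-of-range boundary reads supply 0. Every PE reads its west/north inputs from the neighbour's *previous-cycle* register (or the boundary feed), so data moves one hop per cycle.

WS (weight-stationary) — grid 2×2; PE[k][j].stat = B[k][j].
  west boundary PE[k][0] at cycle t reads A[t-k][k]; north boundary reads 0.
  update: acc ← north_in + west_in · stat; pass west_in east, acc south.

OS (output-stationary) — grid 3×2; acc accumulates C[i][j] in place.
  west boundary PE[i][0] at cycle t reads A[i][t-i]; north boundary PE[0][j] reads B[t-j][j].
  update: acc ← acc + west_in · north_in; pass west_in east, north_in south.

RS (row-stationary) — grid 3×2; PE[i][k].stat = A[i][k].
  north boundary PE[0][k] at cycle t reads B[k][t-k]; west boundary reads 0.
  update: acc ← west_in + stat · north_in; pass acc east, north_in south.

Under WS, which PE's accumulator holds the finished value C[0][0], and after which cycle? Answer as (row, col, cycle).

Under WS, C[0][0] lands at PE[1][0]:
  c0 r1c0: 0 / 0 / 0
  c1 r1c0: 18 / 4 / 18

(row, col, cycle) = (1, 0, 1)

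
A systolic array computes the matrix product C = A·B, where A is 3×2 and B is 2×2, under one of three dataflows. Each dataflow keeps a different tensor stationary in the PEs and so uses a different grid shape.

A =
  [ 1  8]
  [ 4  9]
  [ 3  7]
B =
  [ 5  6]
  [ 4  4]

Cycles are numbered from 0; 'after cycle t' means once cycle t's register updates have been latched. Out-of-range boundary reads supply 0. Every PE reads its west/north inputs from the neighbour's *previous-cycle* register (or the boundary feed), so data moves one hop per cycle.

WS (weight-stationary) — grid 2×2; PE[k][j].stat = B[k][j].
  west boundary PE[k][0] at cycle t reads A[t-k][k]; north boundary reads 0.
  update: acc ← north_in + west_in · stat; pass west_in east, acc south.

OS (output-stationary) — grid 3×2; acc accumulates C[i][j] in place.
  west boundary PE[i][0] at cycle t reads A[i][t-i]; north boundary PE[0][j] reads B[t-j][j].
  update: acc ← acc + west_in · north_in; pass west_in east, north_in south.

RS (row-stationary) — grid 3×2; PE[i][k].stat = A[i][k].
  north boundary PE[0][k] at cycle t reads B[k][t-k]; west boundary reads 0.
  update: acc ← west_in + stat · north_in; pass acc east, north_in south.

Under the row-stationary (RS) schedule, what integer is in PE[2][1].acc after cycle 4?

RS 3×2: PE[2][1] cycle-by-cycle (with neighbour feeds):
  after 0 — PE[1][1] acc=0, pass-E 0, pass-S 0
  after 0 — PE[2][0] acc=0, pass-E 0, pass-S 0
  after 0 — PE[2][1] acc=0, pass-E 0, pass-S 0
  after 1 — PE[1][1] acc=0, pass-E 0, pass-S 0
  after 1 — PE[2][0] acc=0, pass-E 0, pass-S 0
  after 1 — PE[2][1] acc=0, pass-E 0, pass-S 0
  after 2 — PE[1][1] acc=56, pass-E 56, pass-S 4
  after 2 — PE[2][0] acc=15, pass-E 15, pass-S 5
  after 2 — PE[2][1] acc=0, pass-E 0, pass-S 0
  after 3 — PE[1][1] acc=60, pass-E 60, pass-S 4
  after 3 — PE[2][0] acc=18, pass-E 18, pass-S 6
  after 3 — PE[2][1] acc=43, pass-E 43, pass-S 4
  after 4 — PE[1][1] acc=0, pass-E 0, pass-S 0
  after 4 — PE[2][0] acc=0, pass-E 0, pass-S 0
  after 4 — PE[2][1] acc=46, pass-E 46, pass-S 4

PE[2][1].acc = 46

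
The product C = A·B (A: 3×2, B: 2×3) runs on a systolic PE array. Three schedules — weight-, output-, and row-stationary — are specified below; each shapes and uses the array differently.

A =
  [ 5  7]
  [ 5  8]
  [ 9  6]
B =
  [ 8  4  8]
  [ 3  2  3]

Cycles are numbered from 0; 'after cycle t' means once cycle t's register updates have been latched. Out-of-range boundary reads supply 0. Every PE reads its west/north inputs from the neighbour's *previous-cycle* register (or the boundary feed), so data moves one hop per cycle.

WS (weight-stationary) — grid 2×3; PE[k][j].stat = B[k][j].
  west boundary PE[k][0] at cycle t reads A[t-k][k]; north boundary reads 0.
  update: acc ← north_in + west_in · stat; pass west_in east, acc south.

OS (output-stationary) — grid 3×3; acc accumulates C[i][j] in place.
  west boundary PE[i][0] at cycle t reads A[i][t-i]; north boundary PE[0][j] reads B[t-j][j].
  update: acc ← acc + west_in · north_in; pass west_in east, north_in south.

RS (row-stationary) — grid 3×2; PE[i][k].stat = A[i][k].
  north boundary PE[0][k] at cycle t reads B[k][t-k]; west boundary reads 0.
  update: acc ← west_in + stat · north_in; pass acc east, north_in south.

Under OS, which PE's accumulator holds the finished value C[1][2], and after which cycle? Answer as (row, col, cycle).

OS: C[1][2] accumulates in PE[1][2]:
  after 0 — PE[1][2] acc=0, pass-E 0, pass-S 0
  after 1 — PE[1][2] acc=0, pass-E 0, pass-S 0
  after 2 — PE[1][2] acc=0, pass-E 0, pass-S 0
  after 3 — PE[1][2] acc=40, pass-E 5, pass-S 8
  after 4 — PE[1][2] acc=64, pass-E 8, pass-S 3

(row, col, cycle) = (1, 2, 4)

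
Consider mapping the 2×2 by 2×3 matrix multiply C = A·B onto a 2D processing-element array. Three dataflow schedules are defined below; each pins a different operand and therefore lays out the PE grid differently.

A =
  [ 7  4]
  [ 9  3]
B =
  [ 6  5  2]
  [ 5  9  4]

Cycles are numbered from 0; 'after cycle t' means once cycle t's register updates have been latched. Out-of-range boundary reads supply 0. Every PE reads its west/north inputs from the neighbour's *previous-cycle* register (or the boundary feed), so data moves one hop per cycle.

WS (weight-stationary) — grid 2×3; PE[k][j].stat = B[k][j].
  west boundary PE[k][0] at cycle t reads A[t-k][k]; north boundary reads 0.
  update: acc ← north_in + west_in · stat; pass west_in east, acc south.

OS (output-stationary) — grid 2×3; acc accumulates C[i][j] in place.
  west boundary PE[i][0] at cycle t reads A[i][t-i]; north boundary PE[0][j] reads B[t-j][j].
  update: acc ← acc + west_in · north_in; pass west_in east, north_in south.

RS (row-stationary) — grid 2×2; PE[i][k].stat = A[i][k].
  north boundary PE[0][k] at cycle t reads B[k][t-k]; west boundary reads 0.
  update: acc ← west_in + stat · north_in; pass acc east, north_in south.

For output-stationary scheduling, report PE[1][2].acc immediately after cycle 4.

PE[1][2].acc = 30

Tracing OS — 2×3 array, target PE[1][2]:
  [0] (0,2) acc=0 (h:0 v:0)
  [0] (1,1) acc=0 (h:0 v:0)
  [0] (1,2) acc=0 (h:0 v:0)
  [1] (0,2) acc=0 (h:0 v:0)
  [1] (1,1) acc=0 (h:0 v:0)
  [1] (1,2) acc=0 (h:0 v:0)
  [2] (0,2) acc=14 (h:7 v:2)
  [2] (1,1) acc=45 (h:9 v:5)
  [2] (1,2) acc=0 (h:0 v:0)
  [3] (0,2) acc=30 (h:4 v:4)
  [3] (1,1) acc=72 (h:3 v:9)
  [3] (1,2) acc=18 (h:9 v:2)
  [4] (0,2) acc=30 (h:0 v:0)
  [4] (1,1) acc=72 (h:0 v:0)
  [4] (1,2) acc=30 (h:3 v:4)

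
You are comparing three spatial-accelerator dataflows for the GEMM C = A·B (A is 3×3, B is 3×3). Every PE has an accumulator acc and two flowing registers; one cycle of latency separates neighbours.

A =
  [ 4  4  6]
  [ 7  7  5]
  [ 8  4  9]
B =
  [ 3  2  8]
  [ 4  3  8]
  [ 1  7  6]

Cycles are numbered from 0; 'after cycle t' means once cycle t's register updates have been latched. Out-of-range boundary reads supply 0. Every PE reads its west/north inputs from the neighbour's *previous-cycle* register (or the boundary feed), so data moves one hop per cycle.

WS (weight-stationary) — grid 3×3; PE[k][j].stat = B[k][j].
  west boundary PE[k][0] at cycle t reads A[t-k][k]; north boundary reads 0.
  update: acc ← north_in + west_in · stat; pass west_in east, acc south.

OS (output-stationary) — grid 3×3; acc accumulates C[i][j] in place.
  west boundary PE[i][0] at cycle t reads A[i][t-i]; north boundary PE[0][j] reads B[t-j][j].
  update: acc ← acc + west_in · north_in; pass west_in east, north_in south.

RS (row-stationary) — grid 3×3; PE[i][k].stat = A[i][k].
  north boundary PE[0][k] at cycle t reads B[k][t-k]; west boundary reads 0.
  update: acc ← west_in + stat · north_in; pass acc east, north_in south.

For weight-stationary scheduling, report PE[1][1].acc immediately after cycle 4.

Tracing WS — 3×3 array, target PE[1][1]:
  cycle 0: PE[0][1] → acc 0, east 0, south 0
  cycle 0: PE[1][0] → acc 0, east 0, south 0
  cycle 0: PE[1][1] → acc 0, east 0, south 0
  cycle 1: PE[0][1] → acc 8, east 4, south 8
  cycle 1: PE[1][0] → acc 28, east 4, south 28
  cycle 1: PE[1][1] → acc 0, east 0, south 0
  cycle 2: PE[0][1] → acc 14, east 7, south 14
  cycle 2: PE[1][0] → acc 49, east 7, south 49
  cycle 2: PE[1][1] → acc 20, east 4, south 20
  cycle 3: PE[0][1] → acc 16, east 8, south 16
  cycle 3: PE[1][0] → acc 40, east 4, south 40
  cycle 3: PE[1][1] → acc 35, east 7, south 35
  cycle 4: PE[0][1] → acc 0, east 0, south 0
  cycle 4: PE[1][0] → acc 0, east 0, south 0
  cycle 4: PE[1][1] → acc 28, east 4, south 28

PE[1][1].acc = 28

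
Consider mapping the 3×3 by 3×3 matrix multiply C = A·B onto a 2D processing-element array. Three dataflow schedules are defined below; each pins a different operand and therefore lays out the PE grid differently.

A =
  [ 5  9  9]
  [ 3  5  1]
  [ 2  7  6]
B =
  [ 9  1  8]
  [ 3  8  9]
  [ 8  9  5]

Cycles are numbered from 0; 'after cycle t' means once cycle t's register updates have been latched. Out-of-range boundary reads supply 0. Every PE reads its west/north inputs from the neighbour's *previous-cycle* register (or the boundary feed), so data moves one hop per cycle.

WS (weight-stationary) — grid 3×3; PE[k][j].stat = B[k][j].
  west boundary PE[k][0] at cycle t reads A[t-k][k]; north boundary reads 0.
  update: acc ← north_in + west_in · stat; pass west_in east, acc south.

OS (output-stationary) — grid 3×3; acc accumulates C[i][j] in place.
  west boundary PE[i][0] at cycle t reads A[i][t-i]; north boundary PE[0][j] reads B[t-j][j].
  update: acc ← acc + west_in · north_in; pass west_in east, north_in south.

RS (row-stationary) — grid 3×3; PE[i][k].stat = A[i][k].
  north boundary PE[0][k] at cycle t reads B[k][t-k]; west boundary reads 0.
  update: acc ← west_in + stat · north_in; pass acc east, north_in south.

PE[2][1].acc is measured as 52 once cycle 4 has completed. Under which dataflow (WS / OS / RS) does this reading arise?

dataflow = WS

WS (3×3 grid), PE[2][1]:
  after 0 — PE[2][1] acc=0, pass-E 0, pass-S 0
  after 1 — PE[2][1] acc=0, pass-E 0, pass-S 0
  after 2 — PE[2][1] acc=0, pass-E 0, pass-S 0
  after 3 — PE[2][1] acc=158, pass-E 9, pass-S 158
  after 4 — PE[2][1] acc=52, pass-E 1, pass-S 52
OS (3×3 grid), PE[2][1]:
  after 0 — PE[2][1] acc=0, pass-E 0, pass-S 0
  after 1 — PE[2][1] acc=0, pass-E 0, pass-S 0
  after 2 — PE[2][1] acc=0, pass-E 0, pass-S 0
  after 3 — PE[2][1] acc=2, pass-E 2, pass-S 1
  after 4 — PE[2][1] acc=58, pass-E 7, pass-S 8
RS (3×3 grid), PE[2][1]:
  after 0 — PE[2][1] acc=0, pass-E 0, pass-S 0
  after 1 — PE[2][1] acc=0, pass-E 0, pass-S 0
  after 2 — PE[2][1] acc=0, pass-E 0, pass-S 0
  after 3 — PE[2][1] acc=39, pass-E 39, pass-S 3
  after 4 — PE[2][1] acc=58, pass-E 58, pass-S 8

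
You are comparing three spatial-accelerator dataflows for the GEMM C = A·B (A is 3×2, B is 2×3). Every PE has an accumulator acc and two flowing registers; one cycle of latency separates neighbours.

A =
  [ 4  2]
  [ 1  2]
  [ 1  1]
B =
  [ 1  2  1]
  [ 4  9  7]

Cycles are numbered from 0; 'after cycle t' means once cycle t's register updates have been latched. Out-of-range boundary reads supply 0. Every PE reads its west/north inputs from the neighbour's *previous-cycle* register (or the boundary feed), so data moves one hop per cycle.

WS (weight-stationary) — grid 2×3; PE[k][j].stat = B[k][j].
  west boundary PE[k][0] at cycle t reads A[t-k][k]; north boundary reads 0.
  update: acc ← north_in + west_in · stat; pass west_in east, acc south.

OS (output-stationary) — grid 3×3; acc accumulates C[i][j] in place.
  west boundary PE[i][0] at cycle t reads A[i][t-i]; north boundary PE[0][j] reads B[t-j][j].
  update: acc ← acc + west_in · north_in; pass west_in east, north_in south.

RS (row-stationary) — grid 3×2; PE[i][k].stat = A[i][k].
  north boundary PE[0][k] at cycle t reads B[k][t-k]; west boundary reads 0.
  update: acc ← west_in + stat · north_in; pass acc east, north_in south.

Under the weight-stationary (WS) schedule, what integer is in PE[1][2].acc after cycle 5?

PE[1][2].acc = 8

WS on a 2×3 grid — tracing PE[1][2] and its feeders:
  t=0 PE[0][2]: acc=0 h=0 v=0
  t=0 PE[1][1]: acc=0 h=0 v=0
  t=0 PE[1][2]: acc=0 h=0 v=0
  t=1 PE[0][2]: acc=0 h=0 v=0
  t=1 PE[1][1]: acc=0 h=0 v=0
  t=1 PE[1][2]: acc=0 h=0 v=0
  t=2 PE[0][2]: acc=4 h=4 v=4
  t=2 PE[1][1]: acc=26 h=2 v=26
  t=2 PE[1][2]: acc=0 h=0 v=0
  t=3 PE[0][2]: acc=1 h=1 v=1
  t=3 PE[1][1]: acc=20 h=2 v=20
  t=3 PE[1][2]: acc=18 h=2 v=18
  t=4 PE[0][2]: acc=1 h=1 v=1
  t=4 PE[1][1]: acc=11 h=1 v=11
  t=4 PE[1][2]: acc=15 h=2 v=15
  t=5 PE[0][2]: acc=0 h=0 v=0
  t=5 PE[1][1]: acc=0 h=0 v=0
  t=5 PE[1][2]: acc=8 h=1 v=8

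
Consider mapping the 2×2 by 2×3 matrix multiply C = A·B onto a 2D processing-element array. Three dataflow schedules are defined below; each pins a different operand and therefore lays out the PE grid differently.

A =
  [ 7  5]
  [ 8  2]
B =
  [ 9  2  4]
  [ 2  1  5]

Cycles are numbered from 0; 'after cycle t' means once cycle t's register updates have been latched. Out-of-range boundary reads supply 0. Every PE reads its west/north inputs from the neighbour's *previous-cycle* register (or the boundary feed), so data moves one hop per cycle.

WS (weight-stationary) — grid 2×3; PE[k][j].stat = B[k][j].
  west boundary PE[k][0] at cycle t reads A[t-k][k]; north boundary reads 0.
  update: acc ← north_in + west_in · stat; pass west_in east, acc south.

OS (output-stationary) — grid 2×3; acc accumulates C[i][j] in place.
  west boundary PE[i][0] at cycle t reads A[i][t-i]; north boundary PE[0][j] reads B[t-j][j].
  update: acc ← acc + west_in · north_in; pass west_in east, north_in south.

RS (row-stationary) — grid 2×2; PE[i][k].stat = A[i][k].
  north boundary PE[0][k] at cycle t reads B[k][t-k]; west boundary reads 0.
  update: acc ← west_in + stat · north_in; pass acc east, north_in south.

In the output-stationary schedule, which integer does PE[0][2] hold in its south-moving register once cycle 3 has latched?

register = 5

OS on a 2×3 grid — tracing PE[0][2] and its feeders:
  after 0 — PE[0][1] acc=0, pass-E 0, pass-S 0
  after 0 — PE[0][2] acc=0, pass-E 0, pass-S 0
  after 1 — PE[0][1] acc=14, pass-E 7, pass-S 2
  after 1 — PE[0][2] acc=0, pass-E 0, pass-S 0
  after 2 — PE[0][1] acc=19, pass-E 5, pass-S 1
  after 2 — PE[0][2] acc=28, pass-E 7, pass-S 4
  after 3 — PE[0][1] acc=19, pass-E 0, pass-S 0
  after 3 — PE[0][2] acc=53, pass-E 5, pass-S 5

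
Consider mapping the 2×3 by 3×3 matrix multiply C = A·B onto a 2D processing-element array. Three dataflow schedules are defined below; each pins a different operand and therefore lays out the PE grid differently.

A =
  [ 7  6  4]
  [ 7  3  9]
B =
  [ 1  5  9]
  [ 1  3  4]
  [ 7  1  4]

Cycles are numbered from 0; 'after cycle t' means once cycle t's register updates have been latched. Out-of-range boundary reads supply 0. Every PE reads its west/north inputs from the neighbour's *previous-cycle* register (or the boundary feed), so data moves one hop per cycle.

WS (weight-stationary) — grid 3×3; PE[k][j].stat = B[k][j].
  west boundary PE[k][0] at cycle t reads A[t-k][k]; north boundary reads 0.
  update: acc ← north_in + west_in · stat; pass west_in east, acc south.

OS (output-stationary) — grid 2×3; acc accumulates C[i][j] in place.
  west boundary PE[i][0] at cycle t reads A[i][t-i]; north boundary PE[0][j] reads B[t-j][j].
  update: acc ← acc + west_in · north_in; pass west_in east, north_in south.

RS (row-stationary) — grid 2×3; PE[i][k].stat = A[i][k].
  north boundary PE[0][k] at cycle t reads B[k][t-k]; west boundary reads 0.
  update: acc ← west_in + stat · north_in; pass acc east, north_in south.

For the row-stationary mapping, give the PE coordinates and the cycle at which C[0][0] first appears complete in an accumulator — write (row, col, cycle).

RS: C[0][0] accumulates in PE[0][2]:
  c0 r0c2: 0 / 0 / 0
  c1 r0c2: 0 / 0 / 0
  c2 r0c2: 41 / 41 / 7

(row, col, cycle) = (0, 2, 2)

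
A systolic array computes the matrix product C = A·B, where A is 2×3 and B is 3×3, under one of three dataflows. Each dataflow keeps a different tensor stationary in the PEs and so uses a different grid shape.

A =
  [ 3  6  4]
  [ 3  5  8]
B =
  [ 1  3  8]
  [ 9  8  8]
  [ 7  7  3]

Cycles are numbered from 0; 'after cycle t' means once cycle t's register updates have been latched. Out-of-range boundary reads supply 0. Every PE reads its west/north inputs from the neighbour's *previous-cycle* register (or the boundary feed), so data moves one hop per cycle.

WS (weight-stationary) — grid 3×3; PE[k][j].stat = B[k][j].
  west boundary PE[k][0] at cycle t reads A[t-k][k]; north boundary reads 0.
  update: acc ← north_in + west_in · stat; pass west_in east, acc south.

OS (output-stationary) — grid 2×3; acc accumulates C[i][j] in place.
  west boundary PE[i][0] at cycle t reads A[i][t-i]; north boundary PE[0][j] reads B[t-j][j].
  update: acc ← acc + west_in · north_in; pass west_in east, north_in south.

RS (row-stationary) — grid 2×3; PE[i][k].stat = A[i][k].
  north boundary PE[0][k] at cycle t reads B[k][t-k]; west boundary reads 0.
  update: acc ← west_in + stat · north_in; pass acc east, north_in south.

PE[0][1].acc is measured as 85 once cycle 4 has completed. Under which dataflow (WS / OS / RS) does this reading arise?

dataflow = OS

WS (3×3 grid), PE[0][1]:
  after 0 — PE[0][1] acc=0, pass-E 0, pass-S 0
  after 1 — PE[0][1] acc=9, pass-E 3, pass-S 9
  after 2 — PE[0][1] acc=9, pass-E 3, pass-S 9
  after 3 — PE[0][1] acc=0, pass-E 0, pass-S 0
  after 4 — PE[0][1] acc=0, pass-E 0, pass-S 0
OS (2×3 grid), PE[0][1]:
  after 0 — PE[0][1] acc=0, pass-E 0, pass-S 0
  after 1 — PE[0][1] acc=9, pass-E 3, pass-S 3
  after 2 — PE[0][1] acc=57, pass-E 6, pass-S 8
  after 3 — PE[0][1] acc=85, pass-E 4, pass-S 7
  after 4 — PE[0][1] acc=85, pass-E 0, pass-S 0
RS (2×3 grid), PE[0][1]:
  after 0 — PE[0][1] acc=0, pass-E 0, pass-S 0
  after 1 — PE[0][1] acc=57, pass-E 57, pass-S 9
  after 2 — PE[0][1] acc=57, pass-E 57, pass-S 8
  after 3 — PE[0][1] acc=72, pass-E 72, pass-S 8
  after 4 — PE[0][1] acc=0, pass-E 0, pass-S 0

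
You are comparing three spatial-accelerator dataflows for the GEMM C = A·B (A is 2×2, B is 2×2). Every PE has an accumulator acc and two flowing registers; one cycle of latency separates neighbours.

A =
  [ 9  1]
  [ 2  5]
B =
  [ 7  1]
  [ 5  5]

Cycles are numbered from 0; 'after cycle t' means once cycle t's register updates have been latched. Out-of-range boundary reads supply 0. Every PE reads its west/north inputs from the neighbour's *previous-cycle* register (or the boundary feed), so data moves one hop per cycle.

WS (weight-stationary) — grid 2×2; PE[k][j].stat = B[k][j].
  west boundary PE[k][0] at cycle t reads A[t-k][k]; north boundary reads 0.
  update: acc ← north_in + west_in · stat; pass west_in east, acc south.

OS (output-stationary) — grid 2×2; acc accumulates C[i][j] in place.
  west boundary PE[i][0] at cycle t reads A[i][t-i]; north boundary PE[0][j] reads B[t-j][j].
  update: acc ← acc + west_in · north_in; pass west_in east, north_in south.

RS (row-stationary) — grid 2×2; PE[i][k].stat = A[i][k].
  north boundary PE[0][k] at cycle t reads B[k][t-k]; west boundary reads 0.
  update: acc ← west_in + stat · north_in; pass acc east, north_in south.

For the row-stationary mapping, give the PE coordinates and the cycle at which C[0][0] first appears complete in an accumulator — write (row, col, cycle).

RS — PE[0][1] is where C[0][0] collects:
  @0  [0,1]  acc 0  |  →0  ↓0
  @1  [0,1]  acc 68  |  →68  ↓5

(row, col, cycle) = (0, 1, 1)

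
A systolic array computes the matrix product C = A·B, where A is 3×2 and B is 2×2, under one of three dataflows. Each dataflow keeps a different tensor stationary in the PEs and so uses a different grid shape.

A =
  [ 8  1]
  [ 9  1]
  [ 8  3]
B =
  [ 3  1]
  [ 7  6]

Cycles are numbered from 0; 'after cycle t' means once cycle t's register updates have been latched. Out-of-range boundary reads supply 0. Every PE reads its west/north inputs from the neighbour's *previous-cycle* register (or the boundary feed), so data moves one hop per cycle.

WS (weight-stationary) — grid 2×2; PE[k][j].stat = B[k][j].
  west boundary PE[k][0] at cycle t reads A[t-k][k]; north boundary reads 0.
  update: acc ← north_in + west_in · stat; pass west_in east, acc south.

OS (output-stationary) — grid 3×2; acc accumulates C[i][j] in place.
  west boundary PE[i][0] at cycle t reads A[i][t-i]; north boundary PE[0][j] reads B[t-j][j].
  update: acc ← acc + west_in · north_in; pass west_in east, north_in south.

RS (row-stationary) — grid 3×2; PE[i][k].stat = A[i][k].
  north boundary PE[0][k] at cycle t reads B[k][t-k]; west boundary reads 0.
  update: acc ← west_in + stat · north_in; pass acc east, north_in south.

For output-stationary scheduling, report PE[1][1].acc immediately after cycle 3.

PE[1][1].acc = 15

Tracing OS — 3×2 array, target PE[1][1]:
  after 0 — PE[0][1] acc=0, pass-E 0, pass-S 0
  after 0 — PE[1][0] acc=0, pass-E 0, pass-S 0
  after 0 — PE[1][1] acc=0, pass-E 0, pass-S 0
  after 1 — PE[0][1] acc=8, pass-E 8, pass-S 1
  after 1 — PE[1][0] acc=27, pass-E 9, pass-S 3
  after 1 — PE[1][1] acc=0, pass-E 0, pass-S 0
  after 2 — PE[0][1] acc=14, pass-E 1, pass-S 6
  after 2 — PE[1][0] acc=34, pass-E 1, pass-S 7
  after 2 — PE[1][1] acc=9, pass-E 9, pass-S 1
  after 3 — PE[0][1] acc=14, pass-E 0, pass-S 0
  after 3 — PE[1][0] acc=34, pass-E 0, pass-S 0
  after 3 — PE[1][1] acc=15, pass-E 1, pass-S 6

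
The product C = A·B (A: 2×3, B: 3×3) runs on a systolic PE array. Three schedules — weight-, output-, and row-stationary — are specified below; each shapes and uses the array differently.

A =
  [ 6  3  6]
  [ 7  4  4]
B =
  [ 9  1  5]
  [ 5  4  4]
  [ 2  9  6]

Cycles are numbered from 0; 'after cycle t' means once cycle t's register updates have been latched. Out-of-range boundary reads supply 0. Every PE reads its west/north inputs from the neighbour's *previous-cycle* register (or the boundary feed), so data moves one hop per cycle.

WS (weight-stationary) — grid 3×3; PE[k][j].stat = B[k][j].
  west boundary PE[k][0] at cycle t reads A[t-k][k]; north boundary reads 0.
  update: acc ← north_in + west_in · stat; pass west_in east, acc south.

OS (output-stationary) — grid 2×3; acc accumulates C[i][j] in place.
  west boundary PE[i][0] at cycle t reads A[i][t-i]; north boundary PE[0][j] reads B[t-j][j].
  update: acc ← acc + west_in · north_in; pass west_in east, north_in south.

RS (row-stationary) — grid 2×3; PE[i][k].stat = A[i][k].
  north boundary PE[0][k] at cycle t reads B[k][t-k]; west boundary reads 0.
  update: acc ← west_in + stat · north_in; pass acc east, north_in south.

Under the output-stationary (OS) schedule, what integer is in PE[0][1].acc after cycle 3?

PE[0][1].acc = 72

OS on a 2×3 grid — tracing PE[0][1] and its feeders:
  c0 r0c0: 54 / 6 / 9
  c0 r0c1: 0 / 0 / 0
  c1 r0c0: 69 / 3 / 5
  c1 r0c1: 6 / 6 / 1
  c2 r0c0: 81 / 6 / 2
  c2 r0c1: 18 / 3 / 4
  c3 r0c0: 81 / 0 / 0
  c3 r0c1: 72 / 6 / 9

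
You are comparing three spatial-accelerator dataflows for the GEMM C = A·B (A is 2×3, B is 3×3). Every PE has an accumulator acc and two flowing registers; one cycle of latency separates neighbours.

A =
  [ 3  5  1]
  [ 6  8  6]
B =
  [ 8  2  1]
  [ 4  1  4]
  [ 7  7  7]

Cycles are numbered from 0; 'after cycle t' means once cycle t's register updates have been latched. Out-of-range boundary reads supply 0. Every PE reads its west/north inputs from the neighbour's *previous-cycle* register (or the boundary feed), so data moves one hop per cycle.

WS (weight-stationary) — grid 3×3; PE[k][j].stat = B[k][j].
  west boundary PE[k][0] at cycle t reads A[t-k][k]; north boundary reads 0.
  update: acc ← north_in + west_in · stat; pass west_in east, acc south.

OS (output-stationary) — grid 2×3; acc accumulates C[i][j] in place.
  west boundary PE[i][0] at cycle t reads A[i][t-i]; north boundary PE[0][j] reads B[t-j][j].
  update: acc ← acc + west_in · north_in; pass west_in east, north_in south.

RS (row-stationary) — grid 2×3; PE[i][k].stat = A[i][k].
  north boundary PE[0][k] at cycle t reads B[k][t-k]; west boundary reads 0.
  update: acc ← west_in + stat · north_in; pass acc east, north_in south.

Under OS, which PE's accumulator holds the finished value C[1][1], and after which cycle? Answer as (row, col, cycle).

(row, col, cycle) = (1, 1, 4)

Under OS, C[1][1] lands at PE[1][1]:
  step 0 · PE1,1: acc=0; fwd→0 fwd↓0
  step 1 · PE1,1: acc=0; fwd→0 fwd↓0
  step 2 · PE1,1: acc=12; fwd→6 fwd↓2
  step 3 · PE1,1: acc=20; fwd→8 fwd↓1
  step 4 · PE1,1: acc=62; fwd→6 fwd↓7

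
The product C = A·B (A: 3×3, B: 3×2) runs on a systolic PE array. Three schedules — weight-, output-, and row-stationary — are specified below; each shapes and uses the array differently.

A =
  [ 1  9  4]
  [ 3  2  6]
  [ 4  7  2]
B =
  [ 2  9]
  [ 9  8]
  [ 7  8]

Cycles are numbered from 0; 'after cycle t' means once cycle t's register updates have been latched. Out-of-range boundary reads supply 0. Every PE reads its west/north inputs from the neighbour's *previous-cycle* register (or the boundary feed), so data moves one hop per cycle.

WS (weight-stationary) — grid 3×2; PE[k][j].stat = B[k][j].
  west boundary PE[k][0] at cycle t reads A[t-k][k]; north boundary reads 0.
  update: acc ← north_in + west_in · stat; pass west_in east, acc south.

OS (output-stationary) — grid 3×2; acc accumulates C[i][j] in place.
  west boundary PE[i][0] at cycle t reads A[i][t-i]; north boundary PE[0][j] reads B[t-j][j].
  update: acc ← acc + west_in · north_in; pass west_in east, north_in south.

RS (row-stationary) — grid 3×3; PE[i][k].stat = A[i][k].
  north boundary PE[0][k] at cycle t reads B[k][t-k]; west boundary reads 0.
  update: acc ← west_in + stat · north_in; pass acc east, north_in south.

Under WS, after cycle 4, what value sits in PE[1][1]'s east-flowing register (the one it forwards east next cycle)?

WS 3×2: PE[1][1] cycle-by-cycle (with neighbour feeds):
  cycle 0: PE[0][1] → acc 0, east 0, south 0
  cycle 0: PE[1][0] → acc 0, east 0, south 0
  cycle 0: PE[1][1] → acc 0, east 0, south 0
  cycle 1: PE[0][1] → acc 9, east 1, south 9
  cycle 1: PE[1][0] → acc 83, east 9, south 83
  cycle 1: PE[1][1] → acc 0, east 0, south 0
  cycle 2: PE[0][1] → acc 27, east 3, south 27
  cycle 2: PE[1][0] → acc 24, east 2, south 24
  cycle 2: PE[1][1] → acc 81, east 9, south 81
  cycle 3: PE[0][1] → acc 36, east 4, south 36
  cycle 3: PE[1][0] → acc 71, east 7, south 71
  cycle 3: PE[1][1] → acc 43, east 2, south 43
  cycle 4: PE[0][1] → acc 0, east 0, south 0
  cycle 4: PE[1][0] → acc 0, east 0, south 0
  cycle 4: PE[1][1] → acc 92, east 7, south 92

register = 7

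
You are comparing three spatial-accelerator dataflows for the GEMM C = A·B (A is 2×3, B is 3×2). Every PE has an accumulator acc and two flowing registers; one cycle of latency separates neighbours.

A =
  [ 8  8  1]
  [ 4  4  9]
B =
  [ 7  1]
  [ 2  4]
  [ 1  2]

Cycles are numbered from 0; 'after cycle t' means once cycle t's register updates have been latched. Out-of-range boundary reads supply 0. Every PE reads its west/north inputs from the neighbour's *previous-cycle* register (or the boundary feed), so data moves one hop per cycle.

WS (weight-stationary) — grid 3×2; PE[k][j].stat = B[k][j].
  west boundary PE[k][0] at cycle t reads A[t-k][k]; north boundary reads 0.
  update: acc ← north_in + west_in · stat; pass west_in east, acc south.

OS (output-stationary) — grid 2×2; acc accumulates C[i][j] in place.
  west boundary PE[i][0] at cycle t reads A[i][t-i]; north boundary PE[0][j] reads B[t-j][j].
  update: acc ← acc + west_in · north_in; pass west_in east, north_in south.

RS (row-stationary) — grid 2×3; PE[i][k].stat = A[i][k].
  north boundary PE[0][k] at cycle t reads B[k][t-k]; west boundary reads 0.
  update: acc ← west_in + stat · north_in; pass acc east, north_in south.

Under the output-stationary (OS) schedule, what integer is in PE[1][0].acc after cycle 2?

Tracing OS — 2×2 array, target PE[1][0]:
  step 0 · PE0,0: acc=56; fwd→8 fwd↓7
  step 0 · PE1,0: acc=0; fwd→0 fwd↓0
  step 1 · PE0,0: acc=72; fwd→8 fwd↓2
  step 1 · PE1,0: acc=28; fwd→4 fwd↓7
  step 2 · PE0,0: acc=73; fwd→1 fwd↓1
  step 2 · PE1,0: acc=36; fwd→4 fwd↓2

PE[1][0].acc = 36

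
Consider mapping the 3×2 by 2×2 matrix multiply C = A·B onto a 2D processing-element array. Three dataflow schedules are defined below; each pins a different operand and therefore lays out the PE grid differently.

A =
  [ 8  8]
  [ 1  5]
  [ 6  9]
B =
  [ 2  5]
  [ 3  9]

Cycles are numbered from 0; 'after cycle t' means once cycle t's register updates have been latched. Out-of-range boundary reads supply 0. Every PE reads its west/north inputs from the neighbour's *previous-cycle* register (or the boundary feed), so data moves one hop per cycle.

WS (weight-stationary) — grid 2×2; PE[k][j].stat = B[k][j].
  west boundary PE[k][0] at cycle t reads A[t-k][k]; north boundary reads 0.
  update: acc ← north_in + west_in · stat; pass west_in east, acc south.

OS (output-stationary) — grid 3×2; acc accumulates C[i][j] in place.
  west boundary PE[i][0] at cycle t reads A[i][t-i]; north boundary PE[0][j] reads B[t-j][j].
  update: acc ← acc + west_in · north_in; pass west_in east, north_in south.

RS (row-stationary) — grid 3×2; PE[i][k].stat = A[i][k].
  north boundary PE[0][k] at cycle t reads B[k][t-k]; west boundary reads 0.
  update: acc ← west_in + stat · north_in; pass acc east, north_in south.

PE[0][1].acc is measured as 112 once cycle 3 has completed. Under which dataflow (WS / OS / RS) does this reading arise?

WS [2×2] PE[0][1] across cycles:
  @0  [0,1]  acc 0  |  →0  ↓0
  @1  [0,1]  acc 40  |  →8  ↓40
  @2  [0,1]  acc 5  |  →1  ↓5
  @3  [0,1]  acc 30  |  →6  ↓30
OS [3×2] PE[0][1] across cycles:
  @0  [0,1]  acc 0  |  →0  ↓0
  @1  [0,1]  acc 40  |  →8  ↓5
  @2  [0,1]  acc 112  |  →8  ↓9
  @3  [0,1]  acc 112  |  →0  ↓0
RS [3×2] PE[0][1] across cycles:
  @0  [0,1]  acc 0  |  →0  ↓0
  @1  [0,1]  acc 40  |  →40  ↓3
  @2  [0,1]  acc 112  |  →112  ↓9
  @3  [0,1]  acc 0  |  →0  ↓0

dataflow = OS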